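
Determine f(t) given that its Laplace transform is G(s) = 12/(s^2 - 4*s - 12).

Rewrite the denominator: s^2 - 4*s - 12 = (s - 2)^2 - 16.
The form in (s - 2) signals a first-shifting-theorem factor e^(2t).
Since L{sinh(4t)} = 4/(s^2 - 16), the inverse is e^(2*t)*sinh(4*t), scaled by 3.

f(t) = 3*exp(2*t)*sinh(4*t)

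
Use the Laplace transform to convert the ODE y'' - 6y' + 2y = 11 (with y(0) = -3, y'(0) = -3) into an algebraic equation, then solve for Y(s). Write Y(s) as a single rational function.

Apply the Laplace transform to the equation.
The derivative rules (L{y''} = s^2 Y - s·y(0) - y'(0) and L{y'} = sY - y(0), with y(0) = -3, y'(0) = -3) turn the left side into (s^2 - 6*s + 2)Y - (-3*s + 15).
The right side is L{11} = 11/s.
So (s^2 - 6*s + 2)Y = 11/s + (-3*s + 15).
Divide through and combine into a single rational function.

Y(s) = (-3*s^2 + 15*s + 11)/(s^3 - 6*s^2 + 2*s)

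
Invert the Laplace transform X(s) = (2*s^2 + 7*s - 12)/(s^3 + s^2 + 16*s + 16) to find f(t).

f(t) = sin(4*t) + 3*cos(4*t) - exp(-t)

Factor the denominator: s^3 + s^2 + 16*s + 16 = (s + 1)*(s^2 + 16).
Partial fraction decomposition gives [-1/(s + 1)] + [3*s/(s^2 + 16)] + [4/(s^2 + 16)].
Invert each term: -1/(s + 1) ↔ -e^(-t); 3·s/(s^2 + 16) ↔ 3cos(4t); 1·4/(s^2 + 16) ↔ sin(4t).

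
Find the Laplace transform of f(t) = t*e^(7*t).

(s - 7)^(-2)

L{t} = 1!/s^2 = 1/s^2.
By the first shifting theorem, multiplying by e^(7t) replaces s with s - 7.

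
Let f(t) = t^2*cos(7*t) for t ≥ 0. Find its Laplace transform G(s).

L{cos(7t)} = s/(s^2 + 49).
Then apply L{t^2·g(t)} = (-1)^2 d^2/ds^2[H(s)] with H(s) = s/(s^2 + 49):
differentiating 2 times and applying the sign gives 2*s*(s^2 - 147)/(s^2 + 49)^3.

G(s) = 2*s*(s^2 - 147)/(s^2 + 49)^3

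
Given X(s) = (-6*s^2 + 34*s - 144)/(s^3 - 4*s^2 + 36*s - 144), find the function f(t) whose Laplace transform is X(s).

f(t) = -2*exp(4*t) + 3*sin(6*t) - 4*cos(6*t)

Factor the denominator: s^3 - 4*s^2 + 36*s - 144 = (s - 4)*(s^2 + 36).
Partial fraction decomposition gives [-2/(s - 4)] + [-4*s/(s^2 + 36)] + [18/(s^2 + 36)].
Invert each term: -2/(s - 4) ↔ -2e^(4t); -4·s/(s^2 + 36) ↔ -4cos(6t); 3·6/(s^2 + 36) ↔ 3sin(6t).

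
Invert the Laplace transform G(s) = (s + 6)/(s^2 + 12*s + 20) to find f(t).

Rewrite the denominator: s^2 + 12*s + 20 = (s + 6)^2 - 16.
The form in (s + 6) signals a first-shifting-theorem factor e^(-6t).
Since L{cosh(4t)} = s/(s^2 - 16), the inverse is e^(-6*t)*cosh(4*t).

f(t) = exp(-6*t)*cosh(4*t)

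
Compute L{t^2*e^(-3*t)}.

L{e^(-3t)} = 1/(s + 3).
Then apply L{t^2·g(t)} = (-1)^2 d^2/ds^2[H(s)] with H(s) = 1/(s + 3):
differentiating 2 times and applying the sign gives 2/(s + 3)^3.

2/(s + 3)^3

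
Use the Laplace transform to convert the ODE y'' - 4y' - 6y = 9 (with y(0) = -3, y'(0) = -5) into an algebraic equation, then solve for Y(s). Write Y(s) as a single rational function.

Y(s) = (-3*s^2 + 7*s + 9)/(s^3 - 4*s^2 - 6*s)

Laplace-transform each side.
Using L{y''} = s^2 Y - s·y(0) - y'(0) and L{y'} = sY - y(0), with y(0) = -3, y'(0) = -5, the left side becomes (s^2 - 4*s - 6)Y - (-3*s + 7).
The right side is L{9} = 9/s.
So (s^2 - 4*s - 6)Y = 9/s + (-3*s + 7).
Divide through and combine into a single rational function.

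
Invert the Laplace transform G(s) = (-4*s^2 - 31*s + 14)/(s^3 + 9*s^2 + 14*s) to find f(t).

Factor the denominator: s^3 + 9*s^2 + 14*s = s*(s + 2)*(s + 7).
Partial fraction decomposition gives [1/s] + [-6/(s + 2)] + [1/(s + 7)].
Invert each term: 1/(s - 0) ↔ e^(0t); -6/(s + 2) ↔ -6e^(-2t); 1/(s + 7) ↔ e^(-7t).

f(t) = 1 - 6*exp(-2*t) + exp(-7*t)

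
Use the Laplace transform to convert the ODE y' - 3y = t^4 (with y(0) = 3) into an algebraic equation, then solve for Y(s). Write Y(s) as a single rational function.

Y(s) = (3*s^5 + 24)/(s^6 - 3*s^5)

Apply the Laplace transform to the equation.
Using L{y'} = sY - y(0) = sY - 3, the left side becomes (s - 3)Y - (3).
The right side is L{t^4} = 24/s^5.
So (s - 3)Y = 24/s^5 + (3).
Solve for Y(s) and write it as one ratio of polynomials.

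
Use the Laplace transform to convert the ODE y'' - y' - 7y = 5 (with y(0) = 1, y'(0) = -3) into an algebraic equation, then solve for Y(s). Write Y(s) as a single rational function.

Y(s) = (s^2 - 4*s + 5)/(s^3 - s^2 - 7*s)

Transform both sides with L{·}.
Using L{y''} = s^2 Y - s·y(0) - y'(0) and L{y'} = sY - y(0), with y(0) = 1, y'(0) = -3, the left side becomes (s^2 - s - 7)Y - (s - 4).
The right side is L{5} = 5/s.
So (s^2 - s - 7)Y = 5/s + (s - 4).
Solve for Y(s) and write it as one ratio of polynomials.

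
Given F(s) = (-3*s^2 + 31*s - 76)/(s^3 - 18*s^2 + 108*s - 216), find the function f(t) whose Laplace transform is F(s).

Factor the denominator: s^3 - 18*s^2 + 108*s - 216 = (s - 6)^3.
Partial fraction decomposition gives [-3/(s - 6)] + [-5/(s - 6)^2] + [2/(s - 6)^3].
Invert each term: -3/(s - 6) ↔ -3e^(6t); -5/(s - 6)^2 ↔ -5t·e^(6t); 2/(s - 6)^3 ↔ (1)t^2·e^(6t).

f(t) = t^2*exp(6*t) - 5*t*exp(6*t) - 3*exp(6*t)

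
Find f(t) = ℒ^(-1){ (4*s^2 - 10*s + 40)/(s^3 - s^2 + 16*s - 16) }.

f(t) = 2*exp(t) - 2*sin(4*t) + 2*cos(4*t)

Factor the denominator: s^3 - s^2 + 16*s - 16 = (s - 1)*(s^2 + 16).
Partial fraction decomposition gives [2/(s - 1)] + [2*s/(s^2 + 16)] + [-8/(s^2 + 16)].
Invert each term: 2/(s - 1) ↔ 2e^(t); 2·s/(s^2 + 16) ↔ 2cos(4t); -2·4/(s^2 + 16) ↔ -2sin(4t).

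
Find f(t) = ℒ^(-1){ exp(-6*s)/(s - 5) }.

The factor e^(-6s) signals a time shift by c = 6 (second shifting theorem).
L{e^(5t)} = 1/(s - 5), so L^-1{1/(s - 5)} = exp(5*t).
Hence the inverse is u(t - 6) times that function evaluated at t - 6.

f(t) = Heaviside(t - 6)*(exp(5*t - 30))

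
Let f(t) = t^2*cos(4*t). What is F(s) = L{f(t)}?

F(s) = 2*s*(s^2 - 48)/(s^2 + 16)^3

L{cos(4t)} = s/(s^2 + 16).
Then apply L{t^2·g(t)} = (-1)^2 d^2/ds^2[G(s)] with G(s) = s/(s^2 + 16):
differentiating 2 times and applying the sign gives 2*s*(s^2 - 48)/(s^2 + 16)^3.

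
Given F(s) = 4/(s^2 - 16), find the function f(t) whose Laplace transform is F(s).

Since L{sinh(4t)} = 4/(s^2 - 16), the inverse is sinh(4*t).

f(t) = sinh(4*t)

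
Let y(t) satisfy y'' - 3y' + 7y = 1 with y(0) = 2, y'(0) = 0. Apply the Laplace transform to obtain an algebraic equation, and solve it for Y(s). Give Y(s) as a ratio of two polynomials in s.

Y(s) = (2*s^2 - 6*s + 1)/(s^3 - 3*s^2 + 7*s)

Laplace-transform each side.
Using L{y''} = s^2 Y - s·y(0) - y'(0) and L{y'} = sY - y(0), with y(0) = 2, y'(0) = 0, the left side becomes (s^2 - 3*s + 7)Y - (2*s - 6).
The right side is L{1} = 1/s.
So (s^2 - 3*s + 7)Y = 1/s + (2*s - 6).
Isolate Y and clear denominators.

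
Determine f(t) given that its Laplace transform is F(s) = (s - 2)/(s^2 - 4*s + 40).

Rewrite the denominator: s^2 - 4*s + 40 = (s - 2)^2 + 36.
The form in (s - 2) signals a first-shifting-theorem factor e^(2t).
Since L{cos(6t)} = s/(s^2 + 36), the inverse is e^(2*t)*cos(6*t).

f(t) = exp(2*t)*cos(6*t)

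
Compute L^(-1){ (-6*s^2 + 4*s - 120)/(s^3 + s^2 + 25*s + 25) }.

sin(5*t) - cos(5*t) - 5*exp(-t)

Factor the denominator: s^3 + s^2 + 25*s + 25 = (s + 1)*(s^2 + 25).
Partial fraction decomposition gives [-5/(s + 1)] + [-s/(s^2 + 25)] + [5/(s^2 + 25)].
Invert each term: -5/(s + 1) ↔ -5e^(-t); -1·s/(s^2 + 25) ↔ -cos(5t); 1·5/(s^2 + 25) ↔ sin(5t).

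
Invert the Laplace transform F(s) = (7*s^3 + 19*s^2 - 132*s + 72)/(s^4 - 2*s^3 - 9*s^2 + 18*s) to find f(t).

Factor the denominator: s^4 - 2*s^3 - 9*s^2 + 18*s = s*(s - 3)*(s - 2)*(s + 3).
Partial fraction decomposition gives [-5/(s + 3)] + [2/(s - 3)] + [4/s] + [6/(s - 2)].
Invert each term: -5/(s + 3) ↔ -5e^(-3t); 2/(s - 3) ↔ 2e^(3t); 4/(s - 0) ↔ 4e^(0t); 6/(s - 2) ↔ 6e^(2t).

f(t) = 2*exp(3*t) + 6*exp(2*t) + 4 - 5*exp(-3*t)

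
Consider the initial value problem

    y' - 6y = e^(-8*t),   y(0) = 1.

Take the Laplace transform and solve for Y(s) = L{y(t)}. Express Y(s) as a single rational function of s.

Laplace-transform each side.
The derivative rules (L{y'} = sY - y(0) = sY - 1) turn the left side into (s - 6)Y - (1).
The right side is L{e^(-8*t)} = 1/(s + 8).
So (s - 6)Y = 1/(s + 8) + (1).
Divide through and combine into a single rational function.

Y(s) = (s + 9)/(s^2 + 2*s - 48)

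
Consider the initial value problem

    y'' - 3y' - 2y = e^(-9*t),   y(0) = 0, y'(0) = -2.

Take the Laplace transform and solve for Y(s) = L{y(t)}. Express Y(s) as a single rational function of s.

Transform both sides with L{·}.
With L{y''} = s^2 Y - s·y(0) - y'(0) and L{y'} = sY - y(0), with y(0) = 0, y'(0) = -2: the LHS transforms to (s^2 - 3*s - 2)Y - (-2).
The right side is L{e^(-9*t)} = 1/(s + 9).
So (s^2 - 3*s - 2)Y = 1/(s + 9) + (-2).
Isolate Y and clear denominators.

Y(s) = (-2*s - 17)/(s^3 + 6*s^2 - 29*s - 18)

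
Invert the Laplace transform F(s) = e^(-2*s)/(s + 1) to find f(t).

f(t) = Heaviside(t - 2)*(exp(-t + 2))

The factor e^(-2s) signals a time shift by c = 2 (second shifting theorem).
L{e^(-t)} = 1/(s + 1), so L^-1{1/(s + 1)} = e^(-t).
Hence the inverse is u(t - 2) times that function evaluated at t - 2.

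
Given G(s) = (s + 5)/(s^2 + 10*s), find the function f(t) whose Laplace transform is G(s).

Rewrite the denominator: s^2 + 10*s = (s + 5)^2 - 25.
The form in (s + 5) signals a first-shifting-theorem factor e^(-5t).
Since L{cosh(5t)} = s/(s^2 - 25), the inverse is e^(-5*t)*cosh(5*t).

f(t) = exp(-5*t)*cosh(5*t)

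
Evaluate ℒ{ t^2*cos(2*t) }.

L{cos(2t)} = s/(s^2 + 4).
Then apply L{t^2·g(t)} = (-1)^2 d^2/ds^2[G(s)] with G(s) = s/(s^2 + 4):
differentiating 2 times and applying the sign gives 2*s*(s^2 - 12)/(s^2 + 4)^3.

2*s*(s^2 - 12)/(s^2 + 4)^3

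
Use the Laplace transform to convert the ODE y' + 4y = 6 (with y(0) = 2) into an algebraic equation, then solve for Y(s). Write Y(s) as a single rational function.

Laplace-transform each side.
The derivative rules (L{y'} = sY - y(0) = sY - 2) turn the left side into (s + 4)Y - (2).
The right side is L{6} = 6/s.
So (s + 4)Y = 6/s + (2).
Isolate Y and clear denominators.

Y(s) = (2*s + 6)/(s^2 + 4*s)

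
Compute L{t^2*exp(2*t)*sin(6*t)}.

36*(s^2 - 4*s - 8)/(s^2 - 4*s + 40)^3

L{sin(6t)} = 6/(s^2 + 36).
Multiplying by e^(2t) shifts s → s - 2, so L{exp(2*t)*sin(6*t)} = 6/((s - 2)^2 + 36).
Then apply L{t^2·g(t)} = (-1)^2 d^2/ds^2[G(s)] with G(s) = 6/((s - 2)^2 + 36):
differentiating 2 times and applying the sign gives 36*(s^2 - 4*s - 8)/(s^2 - 4*s + 40)^3.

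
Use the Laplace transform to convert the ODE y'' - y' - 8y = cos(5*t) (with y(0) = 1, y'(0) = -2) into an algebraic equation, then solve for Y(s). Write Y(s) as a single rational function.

Transform both sides with L{·}.
Using L{y''} = s^2 Y - s·y(0) - y'(0) and L{y'} = sY - y(0), with y(0) = 1, y'(0) = -2, the left side becomes (s^2 - s - 8)Y - (s - 3).
The right side is L{cos(5*t)} = s/(s^2 + 25).
So (s^2 - s - 8)Y = s/(s^2 + 25) + (s - 3).
Divide through and combine into a single rational function.

Y(s) = (s^3 - 3*s^2 + 26*s - 75)/(s^4 - s^3 + 17*s^2 - 25*s - 200)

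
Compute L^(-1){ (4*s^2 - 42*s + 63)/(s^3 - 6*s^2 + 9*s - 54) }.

Factor the denominator: s^3 - 6*s^2 + 9*s - 54 = (s - 6)*(s^2 + 9).
Partial fraction decomposition gives [-1/(s - 6)] + [5*s/(s^2 + 9)] + [-12/(s^2 + 9)].
Invert each term: -1/(s - 6) ↔ -e^(6t); 5·s/(s^2 + 9) ↔ 5cos(3t); -4·3/(s^2 + 9) ↔ -4sin(3t).

-exp(6*t) - 4*sin(3*t) + 5*cos(3*t)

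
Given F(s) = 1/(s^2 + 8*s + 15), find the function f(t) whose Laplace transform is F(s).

f(t) = exp(-4*t)*sinh(t)

Rewrite the denominator: s^2 + 8*s + 15 = (s + 4)^2 - 1.
The form in (s + 4) signals a first-shifting-theorem factor e^(-4t).
Since L{sinh(t)} = 1/(s^2 - 1), the inverse is e^(-4*t)*sinh(t).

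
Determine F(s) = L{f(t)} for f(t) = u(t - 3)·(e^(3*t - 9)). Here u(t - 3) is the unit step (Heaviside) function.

By the second shifting theorem, L{u(t - c)·g(t - c)} = e^(-cs)·G(s) with c = 3 and G(s) = L{g(t)}.
L{e^(3t)} = 1/(s - 3).

F(s) = exp(-3*s)/(s - 3)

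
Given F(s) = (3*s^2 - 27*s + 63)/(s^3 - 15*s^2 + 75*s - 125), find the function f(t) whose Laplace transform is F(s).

Factor the denominator: s^3 - 15*s^2 + 75*s - 125 = (s - 5)^3.
Partial fraction decomposition gives [3/(s - 5)] + [3/(s - 5)^2] + [3/(s - 5)^3].
Invert each term: 3/(s - 5) ↔ 3e^(5t); 3/(s - 5)^2 ↔ 3t·e^(5t); 3/(s - 5)^3 ↔ (3/2)t^2·e^(5t).

f(t) = 3*t^2*exp(5*t)/2 + 3*t*exp(5*t) + 3*exp(5*t)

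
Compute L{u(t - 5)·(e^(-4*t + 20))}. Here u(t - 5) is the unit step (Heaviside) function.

exp(-5*s)/(s + 4)

By the second shifting theorem, L{u(t - c)·g(t - c)} = e^(-cs)·H(s) with c = 5 and H(s) = L{g(t)}.
L{e^(-4t)} = 1/(s + 4).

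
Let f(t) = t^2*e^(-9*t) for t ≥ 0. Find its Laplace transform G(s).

L{e^(-9t)} = 1/(s + 9).
Then apply L{t^2·g(t)} = (-1)^2 d^2/ds^2[H(s)] with H(s) = 1/(s + 9):
differentiating 2 times and applying the sign gives 2/(s + 9)^3.

G(s) = 2/(s + 9)^3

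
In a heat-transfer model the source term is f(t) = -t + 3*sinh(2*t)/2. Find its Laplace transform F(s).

F(s) = 3/(s^2 - 4) - 1/s^2

By linearity of the Laplace transform, transform each term separately.
(3/2)·[L{sinh(2t)} = 2/(s^2 - 4)]; (-1)·[L{t} = 1!/s^2 = 1/s^2].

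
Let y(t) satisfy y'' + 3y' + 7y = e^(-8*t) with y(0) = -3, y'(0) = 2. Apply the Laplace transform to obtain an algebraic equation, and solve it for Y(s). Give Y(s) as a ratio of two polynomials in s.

Y(s) = (-3*s^2 - 31*s - 55)/(s^3 + 11*s^2 + 31*s + 56)

Laplace-transform each side.
Using L{y''} = s^2 Y - s·y(0) - y'(0) and L{y'} = sY - y(0), with y(0) = -3, y'(0) = 2, the left side becomes (s^2 + 3*s + 7)Y - (-3*s - 7).
The right side is L{e^(-8*t)} = 1/(s + 8).
So (s^2 + 3*s + 7)Y = 1/(s + 8) + (-3*s - 7).
Solve for Y(s) and write it as one ratio of polynomials.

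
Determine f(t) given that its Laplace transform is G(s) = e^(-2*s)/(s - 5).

The factor e^(-2s) signals a time shift by c = 2 (second shifting theorem).
L{e^(5t)} = 1/(s - 5), so L^-1{1/(s - 5)} = e^(5*t).
Hence the inverse is u(t - 2) times that function evaluated at t - 2.

f(t) = Heaviside(t - 2)*(exp(5*t - 10))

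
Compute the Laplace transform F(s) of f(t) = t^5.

F(s) = 120/s^6

L{t^5} = 5!/s^6 = 120/s^6.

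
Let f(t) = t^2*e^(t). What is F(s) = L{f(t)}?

F(s) = 2/(s - 1)^3

L{e^(t)} = 1/(s - 1).
Then apply L{t^2·g(t)} = (-1)^2 d^2/ds^2[G(s)] with G(s) = 1/(s - 1):
differentiating 2 times and applying the sign gives 2/(s - 1)^3.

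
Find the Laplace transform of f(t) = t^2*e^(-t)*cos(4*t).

L{cos(4t)} = s/(s^2 + 16).
Multiplying by e^(-t) shifts s → s + 1, so L{e^(-t)*cos(4*t)} = (s + 1)/((s + 1)^2 + 16).
Then apply L{t^2·g(t)} = (-1)^2 d^2/ds^2[H(s)] with H(s) = (s + 1)/((s + 1)^2 + 16):
differentiating 2 times and applying the sign gives 2*(s + 1)*(s^2 + 2*s - 47)/(s^2 + 2*s + 17)^3.

2*(s + 1)*(s^2 + 2*s - 47)/(s^2 + 2*s + 17)^3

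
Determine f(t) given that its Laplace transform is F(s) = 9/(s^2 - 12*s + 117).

f(t) = exp(6*t)*sin(9*t)

Rewrite the denominator: s^2 - 12*s + 117 = (s - 6)^2 + 81.
The form in (s - 6) signals a first-shifting-theorem factor e^(6t).
Since L{sin(9t)} = 9/(s^2 + 81), the inverse is e^(6*t)*sin(9*t).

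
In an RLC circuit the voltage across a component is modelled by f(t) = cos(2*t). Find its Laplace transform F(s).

L{cos(2t)} = s/(s^2 + 4).

F(s) = s/(s^2 + 4)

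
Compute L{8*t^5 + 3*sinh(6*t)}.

18/(s^2 - 36) + 960/s^6

By linearity of the Laplace transform, transform each term separately.
(3)·[L{sinh(6t)} = 6/(s^2 - 36)]; (8)·[L{t^5} = 5!/s^6 = 120/s^6].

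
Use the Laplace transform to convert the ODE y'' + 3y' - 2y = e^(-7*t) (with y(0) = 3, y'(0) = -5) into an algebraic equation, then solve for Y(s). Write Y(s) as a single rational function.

Transform both sides with L{·}.
Using L{y''} = s^2 Y - s·y(0) - y'(0) and L{y'} = sY - y(0), with y(0) = 3, y'(0) = -5, the left side becomes (s^2 + 3*s - 2)Y - (3*s + 4).
The right side is L{e^(-7*t)} = 1/(s + 7).
So (s^2 + 3*s - 2)Y = 1/(s + 7) + (3*s + 4).
Isolate Y and clear denominators.

Y(s) = (3*s^2 + 25*s + 29)/(s^3 + 10*s^2 + 19*s - 14)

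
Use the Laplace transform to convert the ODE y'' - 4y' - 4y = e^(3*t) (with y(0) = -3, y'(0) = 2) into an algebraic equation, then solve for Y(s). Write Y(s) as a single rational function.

Take the Laplace transform of both sides.
Using L{y''} = s^2 Y - s·y(0) - y'(0) and L{y'} = sY - y(0), with y(0) = -3, y'(0) = 2, the left side becomes (s^2 - 4*s - 4)Y - (-3*s + 14).
The right side is L{e^(3*t)} = 1/(s - 3).
So (s^2 - 4*s - 4)Y = 1/(s - 3) + (-3*s + 14).
Isolate Y and clear denominators.

Y(s) = (-3*s^2 + 23*s - 41)/(s^3 - 7*s^2 + 8*s + 12)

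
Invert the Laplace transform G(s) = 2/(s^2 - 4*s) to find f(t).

Rewrite the denominator: s^2 - 4*s = (s - 2)^2 - 4.
The form in (s - 2) signals a first-shifting-theorem factor e^(2t).
Since L{sinh(2t)} = 2/(s^2 - 4), the inverse is exp(2*t)*sinh(2*t).

f(t) = exp(2*t)*sinh(2*t)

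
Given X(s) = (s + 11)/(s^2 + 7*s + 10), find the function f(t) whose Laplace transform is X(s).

f(t) = 3*exp(-2*t) - 2*exp(-5*t)

Factor the denominator: s^2 + 7*s + 10 = (s + 2)*(s + 5).
Partial fraction decomposition gives [-2/(s + 5)] + [3/(s + 2)].
Invert each term: -2/(s + 5) ↔ -2e^(-5t); 3/(s + 2) ↔ 3e^(-2t).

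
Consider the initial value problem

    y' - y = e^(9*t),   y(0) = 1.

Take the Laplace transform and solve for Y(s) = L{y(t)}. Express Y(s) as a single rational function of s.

Apply the Laplace transform to the equation.
With L{y'} = sY - y(0) = sY - 1: the LHS transforms to (s - 1)Y - (1).
The right side is L{e^(9*t)} = 1/(s - 9).
So (s - 1)Y = 1/(s - 9) + (1).
Divide through and combine into a single rational function.

Y(s) = (s - 8)/(s^2 - 10*s + 9)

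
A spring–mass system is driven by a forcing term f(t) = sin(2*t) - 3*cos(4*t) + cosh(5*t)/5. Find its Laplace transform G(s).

The transform is linear, so treat each term independently.
(-3)·[L{cos(4t)} = s/(s^2 + 16)]; (1/5)·[L{cosh(5t)} = s/(s^2 - 25)]; L{sin(2t)} = 2/(s^2 + 4).

G(s) = -3*s/(s^2 + 16) + s/(5*(s^2 - 25)) + 2/(s^2 + 4)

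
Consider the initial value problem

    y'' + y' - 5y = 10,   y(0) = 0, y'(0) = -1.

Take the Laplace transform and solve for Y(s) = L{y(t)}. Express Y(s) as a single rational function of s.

Y(s) = (-s + 10)/(s^3 + s^2 - 5*s)

Laplace-transform each side.
Using L{y''} = s^2 Y - s·y(0) - y'(0) and L{y'} = sY - y(0), with y(0) = 0, y'(0) = -1, the left side becomes (s^2 + s - 5)Y - (-1).
The right side is L{10} = 10/s.
So (s^2 + s - 5)Y = 10/s + (-1).
Solve for Y(s) and write it as one ratio of polynomials.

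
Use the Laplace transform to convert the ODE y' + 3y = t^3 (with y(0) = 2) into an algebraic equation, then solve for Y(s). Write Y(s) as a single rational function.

Take the Laplace transform of both sides.
Using L{y'} = sY - y(0) = sY - 2, the left side becomes (s + 3)Y - (2).
The right side is L{t^3} = 6/s^4.
So (s + 3)Y = 6/s^4 + (2).
Solve for Y(s) and write it as one ratio of polynomials.

Y(s) = (2*s^4 + 6)/(s^5 + 3*s^4)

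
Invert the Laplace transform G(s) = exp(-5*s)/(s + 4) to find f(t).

f(t) = Heaviside(t - 5)*(exp(-4*t + 20))

The factor e^(-5s) signals a time shift by c = 5 (second shifting theorem).
L{e^(-4t)} = 1/(s + 4), so L^-1{1/(s + 4)} = exp(-4*t).
Hence the inverse is u(t - 5) times that function evaluated at t - 5.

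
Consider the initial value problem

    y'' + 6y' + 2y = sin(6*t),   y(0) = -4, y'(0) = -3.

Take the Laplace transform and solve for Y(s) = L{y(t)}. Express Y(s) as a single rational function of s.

Y(s) = (-4*s^3 - 27*s^2 - 144*s - 966)/(s^4 + 6*s^3 + 38*s^2 + 216*s + 72)

Transform both sides with L{·}.
Using L{y''} = s^2 Y - s·y(0) - y'(0) and L{y'} = sY - y(0), with y(0) = -4, y'(0) = -3, the left side becomes (s^2 + 6*s + 2)Y - (-4*s - 27).
The right side is L{sin(6*t)} = 6/(s^2 + 36).
So (s^2 + 6*s + 2)Y = 6/(s^2 + 36) + (-4*s - 27).
Isolate Y and clear denominators.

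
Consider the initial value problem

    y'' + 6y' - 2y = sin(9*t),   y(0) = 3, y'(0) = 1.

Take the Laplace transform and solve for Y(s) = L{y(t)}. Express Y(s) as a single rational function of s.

Laplace-transform each side.
With L{y''} = s^2 Y - s·y(0) - y'(0) and L{y'} = sY - y(0), with y(0) = 3, y'(0) = 1: the LHS transforms to (s^2 + 6*s - 2)Y - (3*s + 19).
The right side is L{sin(9*t)} = 9/(s^2 + 81).
So (s^2 + 6*s - 2)Y = 9/(s^2 + 81) + (3*s + 19).
Divide through and combine into a single rational function.

Y(s) = (3*s^3 + 19*s^2 + 243*s + 1548)/(s^4 + 6*s^3 + 79*s^2 + 486*s - 162)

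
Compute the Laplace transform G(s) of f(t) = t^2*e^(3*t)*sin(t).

L{sin(t)} = 1/(s^2 + 1).
Multiplying by e^(3t) shifts s → s - 3, so L{e^(3*t)*sin(t)} = 1/((s - 3)^2 + 1).
Then apply L{t^2·g(t)} = (-1)^2 d^2/ds^2[H(s)] with H(s) = 1/((s - 3)^2 + 1):
differentiating 2 times and applying the sign gives 2*(3*s^2 - 18*s + 26)/(s^2 - 6*s + 10)^3.

G(s) = 2*(3*s^2 - 18*s + 26)/(s^2 - 6*s + 10)^3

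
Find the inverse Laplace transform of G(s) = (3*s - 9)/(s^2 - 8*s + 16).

Factor the denominator: s^2 - 8*s + 16 = (s - 4)^2.
Partial fraction decomposition gives [3/(s - 4)] + [3/(s - 4)^2].
Invert each term: 3/(s - 4) ↔ 3e^(4t); 3/(s - 4)^2 ↔ 3t·e^(4t).

3*t*exp(4*t) + 3*exp(4*t)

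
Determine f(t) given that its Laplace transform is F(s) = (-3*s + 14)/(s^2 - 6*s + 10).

f(t) = 5*exp(3*t)*sin(t) - 3*exp(3*t)*cos(t)

Complete the square in the denominator: s^2 - 6*s + 10 = (s - 3)^2 + 1^2.
Split the numerator to match: -3*s + 14 = -3·(s - 3) + 5·1.
Invert each term: -3·(s - 3)/((s - 3)^2 + 1) ↔ -3e^(3t)cos(t); 5·1/((s - 3)^2 + 1) ↔ 5e^(3t)sin(t).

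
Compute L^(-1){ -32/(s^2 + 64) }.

-4*sin(8*t)

Since L{sin(8t)} = 8/(s^2 + 64), the inverse is sin(8*t), scaled by -4.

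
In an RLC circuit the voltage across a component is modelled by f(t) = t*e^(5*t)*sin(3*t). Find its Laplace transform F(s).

F(s) = 6*(s - 5)/(s^2 - 10*s + 34)^2

L{sin(3t)} = 3/(s^2 + 9).
Multiplying by e^(5t) shifts s → s - 5, so L{e^(5*t)*sin(3*t)} = 3/((s - 5)^2 + 9).
Then apply L{t·g(t)} = -d/ds[G(s)] with G(s) = 3/((s - 5)^2 + 9):
differentiating 1 time and applying the sign gives 6*(s - 5)/(s^2 - 10*s + 34)^2.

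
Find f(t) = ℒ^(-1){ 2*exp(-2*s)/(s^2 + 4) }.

f(t) = Heaviside(t - 2)*(sin(2*t - 4))

The factor e^(-2s) signals a time shift by c = 2 (second shifting theorem).
L{sin(2t)} = 2/(s^2 + 4), so L^-1{2/(s^2 + 4)} = sin(2*t).
Hence the inverse is u(t - 2) times that function evaluated at t - 2.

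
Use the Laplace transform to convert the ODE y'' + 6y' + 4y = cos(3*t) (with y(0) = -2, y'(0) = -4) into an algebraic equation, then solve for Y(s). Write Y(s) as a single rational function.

Y(s) = (-2*s^3 - 16*s^2 - 17*s - 144)/(s^4 + 6*s^3 + 13*s^2 + 54*s + 36)

Transform both sides with L{·}.
Using L{y''} = s^2 Y - s·y(0) - y'(0) and L{y'} = sY - y(0), with y(0) = -2, y'(0) = -4, the left side becomes (s^2 + 6*s + 4)Y - (-2*s - 16).
The right side is L{cos(3*t)} = s/(s^2 + 9).
So (s^2 + 6*s + 4)Y = s/(s^2 + 9) + (-2*s - 16).
Solve for Y(s) and write it as one ratio of polynomials.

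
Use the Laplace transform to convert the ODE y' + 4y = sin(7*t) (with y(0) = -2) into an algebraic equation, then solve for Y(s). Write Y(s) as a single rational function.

Y(s) = (-2*s^2 - 91)/(s^3 + 4*s^2 + 49*s + 196)

Transform both sides with L{·}.
The derivative rules (L{y'} = sY - y(0) = sY - (-2)) turn the left side into (s + 4)Y - (-2).
The right side is L{sin(7*t)} = 7/(s^2 + 49).
So (s + 4)Y = 7/(s^2 + 49) + (-2).
Divide through and combine into a single rational function.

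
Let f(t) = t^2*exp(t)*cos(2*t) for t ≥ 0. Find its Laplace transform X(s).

L{cos(2t)} = s/(s^2 + 4).
Multiplying by e^(t) shifts s → s - 1, so L{exp(t)*cos(2*t)} = (s - 1)/((s - 1)^2 + 4).
Then apply L{t^2·g(t)} = (-1)^2 d^2/ds^2[G(s)] with G(s) = (s - 1)/((s - 1)^2 + 4):
differentiating 2 times and applying the sign gives 2*(s - 1)*(s^2 - 2*s - 11)/(s^2 - 2*s + 5)^3.

X(s) = 2*(s - 1)*(s^2 - 2*s - 11)/(s^2 - 2*s + 5)^3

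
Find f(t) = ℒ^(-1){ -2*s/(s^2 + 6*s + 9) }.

f(t) = 6*t*exp(-3*t) - 2*exp(-3*t)

Factor the denominator: s^2 + 6*s + 9 = (s + 3)^2.
Partial fraction decomposition gives [-2/(s + 3)] + [6/(s + 3)^2].
Invert each term: -2/(s + 3) ↔ -2e^(-3t); 6/(s + 3)^2 ↔ 6t·e^(-3t).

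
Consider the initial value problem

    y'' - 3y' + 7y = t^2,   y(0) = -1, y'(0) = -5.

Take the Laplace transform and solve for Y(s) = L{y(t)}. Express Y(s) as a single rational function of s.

Transform both sides with L{·}.
Using L{y''} = s^2 Y - s·y(0) - y'(0) and L{y'} = sY - y(0), with y(0) = -1, y'(0) = -5, the left side becomes (s^2 - 3*s + 7)Y - (-s - 2).
The right side is L{t^2} = 2/s^3.
So (s^2 - 3*s + 7)Y = 2/s^3 + (-s - 2).
Divide through and combine into a single rational function.

Y(s) = (-s^4 - 2*s^3 + 2)/(s^5 - 3*s^4 + 7*s^3)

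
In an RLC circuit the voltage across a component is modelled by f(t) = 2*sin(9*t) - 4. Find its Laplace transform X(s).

X(s) = 18/(s^2 + 81) - 4/s

Apply the Laplace transform termwise.
L{-4} = -4/s; (2)·[L{sin(9t)} = 9/(s^2 + 81)].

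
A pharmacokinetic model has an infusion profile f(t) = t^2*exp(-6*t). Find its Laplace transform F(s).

F(s) = 2/(s + 6)^3

L{e^(-6t)} = 1/(s + 6).
Then apply L{t^2·g(t)} = (-1)^2 d^2/ds^2[G(s)] with G(s) = 1/(s + 6):
differentiating 2 times and applying the sign gives 2/(s + 6)^3.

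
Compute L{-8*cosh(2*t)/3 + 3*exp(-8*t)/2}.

The transform is linear, so treat each term independently.
(3/2)·[L{e^(-8t)} = 1/(s + 8)]; (-8/3)·[L{cosh(2t)} = s/(s^2 - 4)].

-8*s/(3*(s^2 - 4)) + 3/(2*(s + 8))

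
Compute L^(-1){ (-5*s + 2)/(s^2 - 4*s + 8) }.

-4*exp(2*t)*sin(2*t) - 5*exp(2*t)*cos(2*t)

Complete the square in the denominator: s^2 - 4*s + 8 = (s - 2)^2 + 2^2.
Split the numerator to match: -5*s + 2 = -5·(s - 2) - 4·2.
Invert each term: -5·(s - 2)/((s - 2)^2 + 4) ↔ -5e^(2t)cos(2t); -4·2/((s - 2)^2 + 4) ↔ -4e^(2t)sin(2t).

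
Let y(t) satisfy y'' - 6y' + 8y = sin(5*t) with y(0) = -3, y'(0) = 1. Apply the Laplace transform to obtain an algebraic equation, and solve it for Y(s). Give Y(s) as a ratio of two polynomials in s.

Y(s) = (-3*s^3 + 19*s^2 - 75*s + 480)/(s^4 - 6*s^3 + 33*s^2 - 150*s + 200)

Take the Laplace transform of both sides.
Using L{y''} = s^2 Y - s·y(0) - y'(0) and L{y'} = sY - y(0), with y(0) = -3, y'(0) = 1, the left side becomes (s^2 - 6*s + 8)Y - (-3*s + 19).
The right side is L{sin(5*t)} = 5/(s^2 + 25).
So (s^2 - 6*s + 8)Y = 5/(s^2 + 25) + (-3*s + 19).
Solve for Y(s) and write it as one ratio of polynomials.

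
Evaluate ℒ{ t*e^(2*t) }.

L{e^(2t)} = 1/(s - 2).
Then apply L{t·g(t)} = -d/ds[G(s)] with G(s) = 1/(s - 2):
differentiating 1 time and applying the sign gives (s - 2)^(-2).

(s - 2)^(-2)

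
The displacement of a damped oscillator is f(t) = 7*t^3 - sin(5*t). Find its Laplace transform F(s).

F(s) = -5/(s^2 + 25) + 42/s^4

The transform is linear, so treat each term independently.
(7)·[L{t^3} = 3!/s^4 = 6/s^4]; (-1)·[L{sin(5t)} = 5/(s^2 + 25)].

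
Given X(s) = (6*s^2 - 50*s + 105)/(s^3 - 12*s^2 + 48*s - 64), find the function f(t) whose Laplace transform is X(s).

Factor the denominator: s^3 - 12*s^2 + 48*s - 64 = (s - 4)^3.
Partial fraction decomposition gives [6/(s - 4)] + [-2/(s - 4)^2] + [(s - 4)^(-3)].
Invert each term: 6/(s - 4) ↔ 6e^(4t); -2/(s - 4)^2 ↔ -2t·e^(4t); 1/(s - 4)^3 ↔ (1/2)t^2·e^(4t).

f(t) = t^2*exp(4*t)/2 - 2*t*exp(4*t) + 6*exp(4*t)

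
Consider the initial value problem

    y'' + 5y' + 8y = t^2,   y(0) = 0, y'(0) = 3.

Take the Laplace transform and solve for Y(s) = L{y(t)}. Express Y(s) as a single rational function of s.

Y(s) = (3*s^3 + 2)/(s^5 + 5*s^4 + 8*s^3)

Transform both sides with L{·}.
With L{y''} = s^2 Y - s·y(0) - y'(0) and L{y'} = sY - y(0), with y(0) = 0, y'(0) = 3: the LHS transforms to (s^2 + 5*s + 8)Y - (3).
The right side is L{t^2} = 2/s^3.
So (s^2 + 5*s + 8)Y = 2/s^3 + (3).
Divide through and combine into a single rational function.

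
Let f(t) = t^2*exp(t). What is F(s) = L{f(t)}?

L{e^(t)} = 1/(s - 1).
Then apply L{t^2·g(t)} = (-1)^2 d^2/ds^2[G(s)] with G(s) = 1/(s - 1):
differentiating 2 times and applying the sign gives 2/(s - 1)^3.

F(s) = 2/(s - 1)^3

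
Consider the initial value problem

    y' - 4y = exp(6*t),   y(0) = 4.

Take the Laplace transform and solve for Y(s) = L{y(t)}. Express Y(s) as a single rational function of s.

Apply the Laplace transform to the equation.
With L{y'} = sY - y(0) = sY - 4: the LHS transforms to (s - 4)Y - (4).
The right side is L{exp(6*t)} = 1/(s - 6).
So (s - 4)Y = 1/(s - 6) + (4).
Divide through and combine into a single rational function.

Y(s) = (4*s - 23)/(s^2 - 10*s + 24)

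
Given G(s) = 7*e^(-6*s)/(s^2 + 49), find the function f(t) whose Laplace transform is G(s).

f(t) = Heaviside(t - 6)*(sin(7*t - 42))

The factor e^(-6s) signals a time shift by c = 6 (second shifting theorem).
L{sin(7t)} = 7/(s^2 + 49), so L^-1{7/(s^2 + 49)} = sin(7*t).
Hence the inverse is u(t - 6) times that function evaluated at t - 6.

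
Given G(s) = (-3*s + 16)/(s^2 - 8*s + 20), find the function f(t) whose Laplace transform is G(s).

Complete the square in the denominator: s^2 - 8*s + 20 = (s - 4)^2 + 2^2.
Split the numerator to match: -3*s + 16 = -3·(s - 4) + 2·2.
Invert each term: -3·(s - 4)/((s - 4)^2 + 4) ↔ -3e^(4t)cos(2t); 2·2/((s - 4)^2 + 4) ↔ 2e^(4t)sin(2t).

f(t) = 2*exp(4*t)*sin(2*t) - 3*exp(4*t)*cos(2*t)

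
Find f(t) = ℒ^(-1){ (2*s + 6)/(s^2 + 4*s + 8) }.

f(t) = exp(-2*t)*sin(2*t) + 2*exp(-2*t)*cos(2*t)

Complete the square in the denominator: s^2 + 4*s + 8 = (s + 2)^2 + 2^2.
Split the numerator to match: 2*s + 6 = 2·(s + 2) + 1·2.
Invert each term: 2·(s + 2)/((s + 2)^2 + 4) ↔ 2e^(-2t)cos(2t); 1·2/((s + 2)^2 + 4) ↔ e^(-2t)sin(2t).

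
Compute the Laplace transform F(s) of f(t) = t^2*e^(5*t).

L{e^(5t)} = 1/(s - 5).
Then apply L{t^2·g(t)} = (-1)^2 d^2/ds^2[G(s)] with G(s) = 1/(s - 5):
differentiating 2 times and applying the sign gives 2/(s - 5)^3.

F(s) = 2/(s - 5)^3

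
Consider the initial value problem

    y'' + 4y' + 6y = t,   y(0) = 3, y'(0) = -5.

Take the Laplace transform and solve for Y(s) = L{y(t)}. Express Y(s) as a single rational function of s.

Laplace-transform each side.
The derivative rules (L{y''} = s^2 Y - s·y(0) - y'(0) and L{y'} = sY - y(0), with y(0) = 3, y'(0) = -5) turn the left side into (s^2 + 4*s + 6)Y - (3*s + 7).
The right side is L{t} = s^(-2).
So (s^2 + 4*s + 6)Y = s^(-2) + (3*s + 7).
Solve for Y(s) and write it as one ratio of polynomials.

Y(s) = (3*s^3 + 7*s^2 + 1)/(s^4 + 4*s^3 + 6*s^2)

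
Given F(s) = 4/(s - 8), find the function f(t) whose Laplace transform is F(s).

Since L{e^(8t)} = 1/(s - 8), the inverse is e^(8*t), scaled by 4.

f(t) = 4*exp(8*t)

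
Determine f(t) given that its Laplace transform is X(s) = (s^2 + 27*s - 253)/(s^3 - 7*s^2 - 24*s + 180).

f(t) = -5*t*exp(6*t) + 4*exp(6*t) - 3*exp(-5*t)

Factor the denominator: s^3 - 7*s^2 - 24*s + 180 = (s - 6)^2*(s + 5).
Partial fraction decomposition gives [4/(s - 6)] + [-5/(s - 6)^2] + [-3/(s + 5)].
Invert each term: 4/(s - 6) ↔ 4e^(6t); -5/(s - 6)^2 ↔ -5t·e^(6t); -3/(s + 5) ↔ -3e^(-5t).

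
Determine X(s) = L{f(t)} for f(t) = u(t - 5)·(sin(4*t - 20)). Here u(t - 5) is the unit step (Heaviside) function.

X(s) = 4*exp(-5*s)/(s^2 + 16)

By the second shifting theorem, L{u(t - c)·g(t - c)} = e^(-cs)·G(s) with c = 5 and G(s) = L{g(t)}.
L{sin(4t)} = 4/(s^2 + 16).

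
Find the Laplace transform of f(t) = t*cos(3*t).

(s - 3)*(s + 3)/(s^2 + 9)^2

L{cos(3t)} = s/(s^2 + 9).
Then apply L{t·g(t)} = -d/ds[G(s)] with G(s) = s/(s^2 + 9):
differentiating 1 time and applying the sign gives (s - 3)*(s + 3)/(s^2 + 9)^2.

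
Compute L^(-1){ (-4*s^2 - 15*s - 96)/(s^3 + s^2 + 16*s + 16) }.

Factor the denominator: s^3 + s^2 + 16*s + 16 = (s + 1)*(s^2 + 16).
Partial fraction decomposition gives [-5/(s + 1)] + [s/(s^2 + 16)] + [-16/(s^2 + 16)].
Invert each term: -5/(s + 1) ↔ -5e^(-t); 1·s/(s^2 + 16) ↔ cos(4t); -4·4/(s^2 + 16) ↔ -4sin(4t).

-4*sin(4*t) + cos(4*t) - 5*exp(-t)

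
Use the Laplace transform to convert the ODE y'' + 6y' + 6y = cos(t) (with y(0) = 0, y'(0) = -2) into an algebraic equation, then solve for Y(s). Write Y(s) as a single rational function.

Y(s) = (-2*s^2 + s - 2)/(s^4 + 6*s^3 + 7*s^2 + 6*s + 6)

Transform both sides with L{·}.
The derivative rules (L{y''} = s^2 Y - s·y(0) - y'(0) and L{y'} = sY - y(0), with y(0) = 0, y'(0) = -2) turn the left side into (s^2 + 6*s + 6)Y - (-2).
The right side is L{cos(t)} = s/(s^2 + 1).
So (s^2 + 6*s + 6)Y = s/(s^2 + 1) + (-2).
Isolate Y and clear denominators.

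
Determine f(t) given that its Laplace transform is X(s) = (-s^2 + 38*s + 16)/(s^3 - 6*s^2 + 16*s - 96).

f(t) = 4*exp(6*t) + 2*sin(4*t) - 5*cos(4*t)

Factor the denominator: s^3 - 6*s^2 + 16*s - 96 = (s - 6)*(s^2 + 16).
Partial fraction decomposition gives [4/(s - 6)] + [-5*s/(s^2 + 16)] + [8/(s^2 + 16)].
Invert each term: 4/(s - 6) ↔ 4e^(6t); -5·s/(s^2 + 16) ↔ -5cos(4t); 2·4/(s^2 + 16) ↔ 2sin(4t).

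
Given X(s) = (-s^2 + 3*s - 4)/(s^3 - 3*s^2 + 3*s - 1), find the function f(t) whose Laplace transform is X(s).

f(t) = -t^2*exp(t) + t*exp(t) - exp(t)

Factor the denominator: s^3 - 3*s^2 + 3*s - 1 = (s - 1)^3.
Partial fraction decomposition gives [-1/(s - 1)] + [(s - 1)^(-2)] + [-2/(s - 1)^3].
Invert each term: -1/(s - 1) ↔ -e^(t); 1/(s - 1)^2 ↔ t·e^(t); -2/(s - 1)^3 ↔ (-1)t^2·e^(t).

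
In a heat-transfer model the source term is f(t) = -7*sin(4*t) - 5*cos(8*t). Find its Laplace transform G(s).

The transform is linear, so treat each term independently.
(-7)·[L{sin(4t)} = 4/(s^2 + 16)]; (-5)·[L{cos(8t)} = s/(s^2 + 64)].

G(s) = -5*s/(s^2 + 64) - 28/(s^2 + 16)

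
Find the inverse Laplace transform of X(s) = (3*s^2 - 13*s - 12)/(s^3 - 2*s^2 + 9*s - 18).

-2*exp(2*t) - sin(3*t) + 5*cos(3*t)

Factor the denominator: s^3 - 2*s^2 + 9*s - 18 = (s - 2)*(s^2 + 9).
Partial fraction decomposition gives [-2/(s - 2)] + [5*s/(s^2 + 9)] + [-3/(s^2 + 9)].
Invert each term: -2/(s - 2) ↔ -2e^(2t); 5·s/(s^2 + 9) ↔ 5cos(3t); -1·3/(s^2 + 9) ↔ -sin(3t).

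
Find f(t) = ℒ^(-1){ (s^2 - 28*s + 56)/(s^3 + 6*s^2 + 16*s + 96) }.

f(t) = -sin(4*t) - 4*cos(4*t) + 5*exp(-6*t)

Factor the denominator: s^3 + 6*s^2 + 16*s + 96 = (s + 6)*(s^2 + 16).
Partial fraction decomposition gives [5/(s + 6)] + [-4*s/(s^2 + 16)] + [-4/(s^2 + 16)].
Invert each term: 5/(s + 6) ↔ 5e^(-6t); -4·s/(s^2 + 16) ↔ -4cos(4t); -1·4/(s^2 + 16) ↔ -sin(4t).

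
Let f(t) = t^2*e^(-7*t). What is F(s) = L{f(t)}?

L{e^(-7t)} = 1/(s + 7).
Then apply L{t^2·g(t)} = (-1)^2 d^2/ds^2[G(s)] with G(s) = 1/(s + 7):
differentiating 2 times and applying the sign gives 2/(s + 7)^3.

F(s) = 2/(s + 7)^3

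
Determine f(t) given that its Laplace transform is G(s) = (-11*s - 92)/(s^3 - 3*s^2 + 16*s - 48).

Factor the denominator: s^3 - 3*s^2 + 16*s - 48 = (s - 3)*(s^2 + 16).
Partial fraction decomposition gives [-5/(s - 3)] + [5*s/(s^2 + 16)] + [4/(s^2 + 16)].
Invert each term: -5/(s - 3) ↔ -5e^(3t); 5·s/(s^2 + 16) ↔ 5cos(4t); 1·4/(s^2 + 16) ↔ sin(4t).

f(t) = -5*exp(3*t) + sin(4*t) + 5*cos(4*t)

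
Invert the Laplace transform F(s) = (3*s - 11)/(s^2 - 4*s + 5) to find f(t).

Complete the square in the denominator: s^2 - 4*s + 5 = (s - 2)^2 + 1^2.
Split the numerator to match: 3*s - 11 = 3·(s - 2) - 5·1.
Invert each term: 3·(s - 2)/((s - 2)^2 + 1) ↔ 3e^(2t)cos(t); -5·1/((s - 2)^2 + 1) ↔ -5e^(2t)sin(t).

f(t) = -5*exp(2*t)*sin(t) + 3*exp(2*t)*cos(t)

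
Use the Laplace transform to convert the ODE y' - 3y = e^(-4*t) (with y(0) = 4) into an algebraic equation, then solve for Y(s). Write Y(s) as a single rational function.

Laplace-transform each side.
With L{y'} = sY - y(0) = sY - 4: the LHS transforms to (s - 3)Y - (4).
The right side is L{e^(-4*t)} = 1/(s + 4).
So (s - 3)Y = 1/(s + 4) + (4).
Solve for Y(s) and write it as one ratio of polynomials.

Y(s) = (4*s + 17)/(s^2 + s - 12)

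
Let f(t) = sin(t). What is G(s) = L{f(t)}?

G(s) = 1/(s^2 + 1)

L{sin(t)} = 1/(s^2 + 1).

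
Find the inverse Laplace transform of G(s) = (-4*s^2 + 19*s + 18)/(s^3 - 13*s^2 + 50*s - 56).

-3*exp(7*t) - 5*exp(4*t) + 4*exp(2*t)

Factor the denominator: s^3 - 13*s^2 + 50*s - 56 = (s - 7)*(s - 4)*(s - 2).
Partial fraction decomposition gives [-5/(s - 4)] + [4/(s - 2)] + [-3/(s - 7)].
Invert each term: -5/(s - 4) ↔ -5e^(4t); 4/(s - 2) ↔ 4e^(2t); -3/(s - 7) ↔ -3e^(7t).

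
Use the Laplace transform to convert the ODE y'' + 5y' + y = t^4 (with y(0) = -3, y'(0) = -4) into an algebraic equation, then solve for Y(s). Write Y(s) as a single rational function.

Y(s) = (-3*s^6 - 19*s^5 + 24)/(s^7 + 5*s^6 + s^5)

Laplace-transform each side.
Using L{y''} = s^2 Y - s·y(0) - y'(0) and L{y'} = sY - y(0), with y(0) = -3, y'(0) = -4, the left side becomes (s^2 + 5*s + 1)Y - (-3*s - 19).
The right side is L{t^4} = 24/s^5.
So (s^2 + 5*s + 1)Y = 24/s^5 + (-3*s - 19).
Divide through and combine into a single rational function.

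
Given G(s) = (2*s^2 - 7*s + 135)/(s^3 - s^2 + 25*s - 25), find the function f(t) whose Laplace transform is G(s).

Factor the denominator: s^3 - s^2 + 25*s - 25 = (s - 1)*(s^2 + 25).
Partial fraction decomposition gives [5/(s - 1)] + [-3*s/(s^2 + 25)] + [-10/(s^2 + 25)].
Invert each term: 5/(s - 1) ↔ 5e^(t); -3·s/(s^2 + 25) ↔ -3cos(5t); -2·5/(s^2 + 25) ↔ -2sin(5t).

f(t) = 5*exp(t) - 2*sin(5*t) - 3*cos(5*t)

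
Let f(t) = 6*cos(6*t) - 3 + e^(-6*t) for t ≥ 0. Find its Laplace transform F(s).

The transform is linear, so treat each term independently.
L{-3} = -3/s; (6)·[L{cos(6t)} = s/(s^2 + 36)]; L{e^(-6t)} = 1/(s + 6).

F(s) = 6*s/(s^2 + 36) + 1/(s + 6) - 3/s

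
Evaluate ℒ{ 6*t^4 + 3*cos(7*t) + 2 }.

The transform is linear, so treat each term independently.
(6)·[L{t^4} = 4!/s^5 = 24/s^5]; L{2} = 2/s; (3)·[L{cos(7t)} = s/(s^2 + 49)].

3*s/(s^2 + 49) + 2/s + 144/s^5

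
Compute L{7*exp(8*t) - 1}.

Apply the Laplace transform termwise.
L{-1} = -1/s; (7)·[L{e^(8t)} = 1/(s - 8)].

7/(s - 8) - 1/s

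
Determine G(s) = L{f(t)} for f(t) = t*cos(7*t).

G(s) = (s - 7)*(s + 7)/(s^2 + 49)^2

L{cos(7t)} = s/(s^2 + 49).
Then apply L{t·g(t)} = -d/ds[H(s)] with H(s) = s/(s^2 + 49):
differentiating 1 time and applying the sign gives (s - 7)*(s + 7)/(s^2 + 49)^2.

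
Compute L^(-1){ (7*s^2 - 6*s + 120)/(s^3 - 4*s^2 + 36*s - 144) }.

Factor the denominator: s^3 - 4*s^2 + 36*s - 144 = (s - 4)*(s^2 + 36).
Partial fraction decomposition gives [4/(s - 4)] + [3*s/(s^2 + 36)] + [6/(s^2 + 36)].
Invert each term: 4/(s - 4) ↔ 4e^(4t); 3·s/(s^2 + 36) ↔ 3cos(6t); 1·6/(s^2 + 36) ↔ sin(6t).

4*exp(4*t) + sin(6*t) + 3*cos(6*t)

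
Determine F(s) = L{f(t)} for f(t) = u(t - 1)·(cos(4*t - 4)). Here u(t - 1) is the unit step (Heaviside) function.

F(s) = s*exp(-s)/(s^2 + 16)

By the second shifting theorem, L{u(t - c)·g(t - c)} = e^(-cs)·G(s) with c = 1 and G(s) = L{g(t)}.
L{cos(4t)} = s/(s^2 + 16).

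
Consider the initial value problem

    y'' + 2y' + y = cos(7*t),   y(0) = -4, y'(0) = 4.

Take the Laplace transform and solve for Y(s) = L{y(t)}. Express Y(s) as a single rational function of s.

Laplace-transform each side.
Using L{y''} = s^2 Y - s·y(0) - y'(0) and L{y'} = sY - y(0), with y(0) = -4, y'(0) = 4, the left side becomes (s^2 + 2*s + 1)Y - (-4*s - 4).
The right side is L{cos(7*t)} = s/(s^2 + 49).
So (s^2 + 2*s + 1)Y = s/(s^2 + 49) + (-4*s - 4).
Solve for Y(s) and write it as one ratio of polynomials.

Y(s) = (-4*s^3 - 4*s^2 - 195*s - 196)/(s^4 + 2*s^3 + 50*s^2 + 98*s + 49)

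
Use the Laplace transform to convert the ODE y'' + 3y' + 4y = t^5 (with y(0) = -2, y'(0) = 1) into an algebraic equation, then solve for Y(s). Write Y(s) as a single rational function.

Take the Laplace transform of both sides.
Using L{y''} = s^2 Y - s·y(0) - y'(0) and L{y'} = sY - y(0), with y(0) = -2, y'(0) = 1, the left side becomes (s^2 + 3*s + 4)Y - (-2*s - 5).
The right side is L{t^5} = 120/s^6.
So (s^2 + 3*s + 4)Y = 120/s^6 + (-2*s - 5).
Solve for Y(s) and write it as one ratio of polynomials.

Y(s) = (-2*s^7 - 5*s^6 + 120)/(s^8 + 3*s^7 + 4*s^6)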